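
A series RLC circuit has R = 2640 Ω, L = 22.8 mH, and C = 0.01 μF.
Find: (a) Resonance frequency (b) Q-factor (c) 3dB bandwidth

Step 1 — Resonance: ω₀ = 1/√(LC) = 1/√(0.0228·1e-08) = 6.623e+04 rad/s.
Step 2 — f₀ = ω₀/(2π) = 1.054e+04 Hz.
Step 3 — Series Q: Q = ω₀L/R = 6.623e+04·0.0228/2640 = 0.572.
Step 4 — Bandwidth: Δω = ω₀/Q = 1.158e+05 rad/s; BW = Δω/(2π) = 1.843e+04 Hz.

(a) f₀ = 1.054e+04 Hz  (b) Q = 0.572  (c) BW = 1.843e+04 Hz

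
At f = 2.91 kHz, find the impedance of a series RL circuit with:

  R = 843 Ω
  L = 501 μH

Step 1 — Angular frequency: ω = 2π·f = 2π·2910 = 1.828e+04 rad/s.
Step 2 — Component impedances:
  R: Z = R = 843 Ω
  L: Z = jωL = j·1.828e+04·0.000501 = 0 + j9.16 Ω
Step 3 — Series combination: Z_total = R + L = 843 + j9.16 Ω = 843∠0.6° Ω.

Z = 843 + j9.16 Ω = 843∠0.6° Ω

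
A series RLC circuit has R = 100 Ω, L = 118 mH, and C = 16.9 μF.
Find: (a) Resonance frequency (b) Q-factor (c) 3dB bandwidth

Step 1 — Resonance condition Im(Z)=0 gives ω₀ = 1/√(LC).
Step 2 — ω₀ = 1/√(0.118·1.69e-05) = 708.1 rad/s.
Step 3 — f₀ = ω₀/(2π) = 112.7 Hz.
Step 4 — Series Q: Q = ω₀L/R = 708.1·0.118/100 = 0.8356.
Step 5 — 3dB bandwidth: Δω = ω₀/Q = 847.5 rad/s; BW = Δω/(2π) = 134.9 Hz.

(a) f₀ = 112.7 Hz  (b) Q = 0.8356  (c) BW = 134.9 Hz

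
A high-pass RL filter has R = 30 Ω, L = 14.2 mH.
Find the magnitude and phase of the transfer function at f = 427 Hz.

Step 1 — Angular frequency: ω = 2π·427 = 2683 rad/s.
Step 2 — Transfer function: H(jω) = jωL/(R + jωL).
Step 3 — Numerator jωL = j·38.1; denominator R + jωL = 30 + j38.1.
Step 4 — H = 0.6173 + j0.4861.
Step 5 — Magnitude: |H| = 0.7857 (-2.1 dB); phase: φ = 38.2°.

|H| = 0.7857 (-2.1 dB), φ = 38.2°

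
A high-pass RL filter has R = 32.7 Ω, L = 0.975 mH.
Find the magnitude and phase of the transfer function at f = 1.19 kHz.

Step 1 — Angular frequency: ω = 2π·1190 = 7477 rad/s.
Step 2 — Transfer function: H(jω) = jωL/(R + jωL).
Step 3 — Numerator jωL = j·7.29; denominator R + jωL = 32.7 + j7.29.
Step 4 — H = 0.04735 + j0.2124.
Step 5 — Magnitude: |H| = 0.2176 (-13.2 dB); phase: φ = 77.4°.

|H| = 0.2176 (-13.2 dB), φ = 77.4°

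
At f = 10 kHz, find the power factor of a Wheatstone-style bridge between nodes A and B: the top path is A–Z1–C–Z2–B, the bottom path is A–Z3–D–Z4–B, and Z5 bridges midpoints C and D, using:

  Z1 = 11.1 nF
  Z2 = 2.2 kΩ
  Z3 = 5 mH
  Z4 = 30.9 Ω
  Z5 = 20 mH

Step 1 — Angular frequency: ω = 2π·f = 2π·1e+04 = 6.283e+04 rad/s.
Step 2 — Component impedances:
  Z1: Z = 1/(jωC) = -j/(ω·C) = 0 - j1434 Ω
  Z2: Z = R = 2200 Ω
  Z3: Z = jωL = j·6.283e+04·0.005 = 0 + j314.2 Ω
  Z4: Z = R = 30.9 Ω
  Z5: Z = jωL = j·6.283e+04·0.02 = 0 + j1257 Ω
Step 3 — Bridge requires nodal analysis (the Z5 bridge couples midpoints C and D, so the two paths cannot be reduced to a simple series/parallel combination). Setting node B to ground and injecting 1 A at node A, the 3-node admittance system at A, C, D solves to V_A = Z_AB = 215.2 + j362.2 Ω = 421.3∠59.3° Ω.
Step 4 — Power factor: PF = cos(φ) = Re(Z)/|Z| = 215.16/421.29 = 0.5107.
Step 5 — Type: Im(Z) = 362.2 ⇒ lagging (phase φ = 59.3°).

PF = 0.5107 (lagging, φ = 59.3°)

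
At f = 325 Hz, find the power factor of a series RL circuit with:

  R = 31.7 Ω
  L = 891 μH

Step 1 — Angular frequency: ω = 2π·f = 2π·325 = 2042 rad/s.
Step 2 — Component impedances:
  R: Z = R = 31.7 Ω
  L: Z = jωL = j·2042·0.000891 = 0 + j1.819 Ω
Step 3 — Series combination: Z_total = R + L = 31.7 + j1.819 Ω = 31.75∠3.3° Ω.
Step 4 — Power factor: PF = cos(φ) = Re(Z)/|Z| = 31.7/31.75 = 0.9984.
Step 5 — Type: Im(Z) = 1.819 ⇒ lagging (phase φ = 3.3°).

PF = 0.9984 (lagging, φ = 3.3°)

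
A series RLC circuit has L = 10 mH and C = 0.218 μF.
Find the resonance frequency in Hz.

Step 1 — Resonance condition Im(Z)=0 gives ω₀ = 1/√(LC).
Step 2 — ω₀ = 1/√(0.01·2.18e-07) = 2.142e+04 rad/s.
Step 3 — f₀ = ω₀/(2π) = 3409 Hz.

f₀ = 3409 Hz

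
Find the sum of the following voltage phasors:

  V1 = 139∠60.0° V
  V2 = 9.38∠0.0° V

Step 1 — Convert each phasor to rectangular form:
  V1 = 139·(cos(60.0°) + j·sin(60.0°)) = 69.5 + j120.4 V
  V2 = 9.38·(cos(0.0°) + j·sin(0.0°)) = 9.38 V
Step 2 — Sum components: V_total = 78.88 + j120.4 V.
Step 3 — Convert to polar: |V_total| = 143.9 V, ∠V_total = 56.8°.

V_total = 143.9∠56.8° V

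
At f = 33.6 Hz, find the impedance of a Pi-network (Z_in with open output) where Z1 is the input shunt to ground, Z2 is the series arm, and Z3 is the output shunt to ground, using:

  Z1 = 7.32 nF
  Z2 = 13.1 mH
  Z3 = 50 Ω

Step 1 — Angular frequency: ω = 2π·f = 2π·33.6 = 211.1 rad/s.
Step 2 — Component impedances:
  Z1: Z = 1/(jωC) = -j/(ω·C) = 0 - j6.471e+05 Ω
  Z2: Z = jωL = j·211.1·0.0131 = 0 + j2.766 Ω
  Z3: Z = R = 50 Ω
Step 3 — With open output, the series arm Z2 and the output shunt Z3 appear in series to ground: Z2 + Z3 = 50 + j2.766 Ω.
Step 4 — Parallel with input shunt Z1: Z_in = Z1 || (Z2 + Z3) = 50 + j2.762 Ω = 50.08∠3.2° Ω.

Z = 50 + j2.762 Ω = 50.08∠3.2° Ω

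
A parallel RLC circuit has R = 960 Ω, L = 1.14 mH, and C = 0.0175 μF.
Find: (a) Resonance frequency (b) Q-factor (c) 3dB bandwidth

Step 1 — Resonance: ω₀ = 1/√(LC) = 1/√(0.00114·1.75e-08) = 2.239e+05 rad/s.
Step 2 — f₀ = ω₀/(2π) = 3.563e+04 Hz.
Step 3 — Parallel Q: Q = R/(ω₀L) = 960/(2.239e+05·0.00114) = 3.761.
Step 4 — Bandwidth: Δω = ω₀/Q = 5.952e+04 rad/s; BW = Δω/(2π) = 9474 Hz.

(a) f₀ = 3.563e+04 Hz  (b) Q = 3.761  (c) BW = 9474 Hz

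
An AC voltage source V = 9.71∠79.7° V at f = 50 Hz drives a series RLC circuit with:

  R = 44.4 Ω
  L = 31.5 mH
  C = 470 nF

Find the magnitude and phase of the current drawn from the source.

Step 1 — Angular frequency: ω = 2π·f = 2π·50 = 314.2 rad/s.
Step 2 — Component impedances:
  R: Z = R = 44.4 Ω
  L: Z = jωL = j·314.2·0.0315 = 0 + j9.896 Ω
  C: Z = 1/(jωC) = -j/(ω·C) = 0 - j6773 Ω
Step 3 — Series combination: Z_total = R + L + C = 44.4 - j6763 Ω = 6763∠-89.6° Ω.
Step 4 — Source phasor: V = 9.71∠79.7° V = 1.736 + j9.554 V.
Step 5 — Ohm's law: I = V / Z_total = (1.736 + j9.554) / (44.4 - j6763) = -0.001411 + j0.000266 A.
Step 6 — Convert to polar: |I| = 0.001436 A, ∠I = 169.3°.

I = 0.001436∠169.3° A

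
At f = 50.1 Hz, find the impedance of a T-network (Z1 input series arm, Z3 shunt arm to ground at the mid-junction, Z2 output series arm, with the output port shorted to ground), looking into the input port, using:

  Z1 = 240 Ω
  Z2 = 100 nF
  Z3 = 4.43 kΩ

Step 1 — Angular frequency: ω = 2π·f = 2π·50.1 = 314.8 rad/s.
Step 2 — Component impedances:
  Z1: Z = R = 240 Ω
  Z2: Z = 1/(jωC) = -j/(ω·C) = 0 - j3.177e+04 Ω
  Z3: Z = R = 4430 Ω
Step 3 — With the output port shorted to ground, the output series arm Z2 runs from the junction to ground; the shunt arm Z3 also runs from the junction to ground. They appear in parallel: Z3 || Z2 = 4345 - j606 Ω.
Step 4 — Series with input arm Z1: Z_in = Z1 + (Z3 || Z2) = 4585 - j606 Ω = 4625∠-7.5° Ω.

Z = 4585 - j606 Ω = 4625∠-7.5° Ω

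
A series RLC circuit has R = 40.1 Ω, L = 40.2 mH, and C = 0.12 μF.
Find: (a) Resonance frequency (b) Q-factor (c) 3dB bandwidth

Step 1 — Resonance: ω₀ = 1/√(LC) = 1/√(0.0402·1.2e-07) = 1.44e+04 rad/s.
Step 2 — f₀ = ω₀/(2π) = 2291 Hz.
Step 3 — Series Q: Q = ω₀L/R = 1.44e+04·0.0402/40.1 = 14.43.
Step 4 — Bandwidth: Δω = ω₀/Q = 997.5 rad/s; BW = Δω/(2π) = 158.8 Hz.

(a) f₀ = 2291 Hz  (b) Q = 14.43  (c) BW = 158.8 Hz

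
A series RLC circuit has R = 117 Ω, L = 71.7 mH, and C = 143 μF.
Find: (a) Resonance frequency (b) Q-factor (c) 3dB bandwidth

Step 1 — Resonance: ω₀ = 1/√(LC) = 1/√(0.0717·0.000143) = 312.3 rad/s.
Step 2 — f₀ = ω₀/(2π) = 49.7 Hz.
Step 3 — Series Q: Q = ω₀L/R = 312.3·0.0717/117 = 0.1914.
Step 4 — Bandwidth: Δω = ω₀/Q = 1632 rad/s; BW = Δω/(2π) = 259.7 Hz.

(a) f₀ = 49.7 Hz  (b) Q = 0.1914  (c) BW = 259.7 Hz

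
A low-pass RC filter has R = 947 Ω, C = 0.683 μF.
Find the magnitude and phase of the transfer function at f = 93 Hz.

Step 1 — Angular frequency: ω = 2π·93 = 584.3 rad/s.
Step 2 — Transfer function: H(jω) = 1/(1 + jωRC).
Step 3 — Denominator: 1 + jωRC = 1 + j·584.3·947·6.83e-07 = 1 + j0.3779.
Step 4 — H = 0.875 - j0.3307.
Step 5 — Magnitude: |H| = 0.9354 (-0.6 dB); phase: φ = -20.7°.

|H| = 0.9354 (-0.6 dB), φ = -20.7°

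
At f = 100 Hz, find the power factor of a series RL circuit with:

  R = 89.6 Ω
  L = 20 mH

Step 1 — Angular frequency: ω = 2π·f = 2π·100 = 628.3 rad/s.
Step 2 — Component impedances:
  R: Z = R = 89.6 Ω
  L: Z = jωL = j·628.3·0.02 = 0 + j12.57 Ω
Step 3 — Series combination: Z_total = R + L = 89.6 + j12.57 Ω = 90.48∠8.0° Ω.
Step 4 — Power factor: PF = cos(φ) = Re(Z)/|Z| = 89.6/90.48 = 0.9903.
Step 5 — Type: Im(Z) = 12.57 ⇒ lagging (phase φ = 8.0°).

PF = 0.9903 (lagging, φ = 8.0°)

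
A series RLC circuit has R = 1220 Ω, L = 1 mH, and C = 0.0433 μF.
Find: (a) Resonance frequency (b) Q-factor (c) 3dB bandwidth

Step 1 — Resonance condition Im(Z)=0 gives ω₀ = 1/√(LC).
Step 2 — ω₀ = 1/√(0.001·4.33e-08) = 1.52e+05 rad/s.
Step 3 — f₀ = ω₀/(2π) = 2.419e+04 Hz.
Step 4 — Series Q: Q = ω₀L/R = 1.52e+05·0.001/1220 = 0.1246.
Step 5 — 3dB bandwidth: Δω = ω₀/Q = 1.22e+06 rad/s; BW = Δω/(2π) = 1.942e+05 Hz.

(a) f₀ = 2.419e+04 Hz  (b) Q = 0.1246  (c) BW = 1.942e+05 Hz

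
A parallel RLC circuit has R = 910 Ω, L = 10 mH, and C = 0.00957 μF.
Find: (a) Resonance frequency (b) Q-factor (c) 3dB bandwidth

Step 1 — Resonance: ω₀ = 1/√(LC) = 1/√(0.01·9.57e-09) = 1.022e+05 rad/s.
Step 2 — f₀ = ω₀/(2π) = 1.627e+04 Hz.
Step 3 — Parallel Q: Q = R/(ω₀L) = 910/(1.022e+05·0.01) = 0.8902.
Step 4 — Bandwidth: Δω = ω₀/Q = 1.148e+05 rad/s; BW = Δω/(2π) = 1.828e+04 Hz.

(a) f₀ = 1.627e+04 Hz  (b) Q = 0.8902  (c) BW = 1.828e+04 Hz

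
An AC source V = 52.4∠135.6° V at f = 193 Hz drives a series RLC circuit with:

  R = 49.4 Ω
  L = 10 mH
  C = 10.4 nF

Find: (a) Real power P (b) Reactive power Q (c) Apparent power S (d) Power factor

Step 1 — Angular frequency: ω = 2π·f = 2π·193 = 1213 rad/s.
Step 2 — Component impedances:
  R: Z = R = 49.4 Ω
  L: Z = jωL = j·1213·0.01 = 0 + j12.13 Ω
  C: Z = 1/(jωC) = -j/(ω·C) = 0 - j7.929e+04 Ω
Step 3 — Series combination: Z_total = R + L + C = 49.4 - j7.928e+04 Ω = 7.928e+04∠-90.0° Ω.
Step 4 — Source phasor: V = 52.4∠135.6° V = -37.44 + j36.66 V.
Step 5 — Current: I = V / Z = -0.0004627 - j0.0004719 A = 0.0006609∠-134.4° A.
Step 6 — Complex power: S = V·I* = 2.158e-05 - j0.03463 VA.
Step 7 — Real power: P = Re(S) = 2.158e-05 W.
Step 8 — Reactive power: Q = Im(S) = -0.03463 VAR.
Step 9 — Apparent power: |S| = 0.03463 VA.
Step 10 — Power factor: PF = P/|S| = 0.0006231 (leading).

(a) P = 2.158e-05 W  (b) Q = -0.03463 VAR  (c) S = 0.03463 VA  (d) PF = 0.0006231 (leading)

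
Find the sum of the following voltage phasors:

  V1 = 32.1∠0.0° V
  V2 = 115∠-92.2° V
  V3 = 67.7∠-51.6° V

Step 1 — Convert each phasor to rectangular form:
  V1 = 32.1·(cos(0.0°) + j·sin(0.0°)) = 32.1 V
  V2 = 115·(cos(-92.2°) + j·sin(-92.2°)) = -4.415 - j114.9 V
  V3 = 67.7·(cos(-51.6°) + j·sin(-51.6°)) = 42.05 - j53.06 V
Step 2 — Sum components: V_total = 69.74 - j168 V.
Step 3 — Convert to polar: |V_total| = 181.9 V, ∠V_total = -67.5°.

V_total = 181.9∠-67.5° V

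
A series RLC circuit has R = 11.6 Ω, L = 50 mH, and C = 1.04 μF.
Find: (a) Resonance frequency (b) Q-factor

Step 1 — Resonance condition Im(Z)=0 gives ω₀ = 1/√(LC).
Step 2 — ω₀ = 1/√(0.05·1.04e-06) = 4385 rad/s.
Step 3 — f₀ = ω₀/(2π) = 697.9 Hz.
Step 4 — Series Q: Q = ω₀L/R = 4385·0.05/11.6 = 18.9.

(a) f₀ = 697.9 Hz  (b) Q = 18.9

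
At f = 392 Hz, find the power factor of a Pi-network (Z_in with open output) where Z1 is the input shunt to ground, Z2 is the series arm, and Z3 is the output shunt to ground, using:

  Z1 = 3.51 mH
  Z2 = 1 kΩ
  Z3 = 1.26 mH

Step 1 — Angular frequency: ω = 2π·f = 2π·392 = 2463 rad/s.
Step 2 — Component impedances:
  Z1: Z = jωL = j·2463·0.00351 = 0 + j8.645 Ω
  Z2: Z = R = 1000 Ω
  Z3: Z = jωL = j·2463·0.00126 = 0 + j3.103 Ω
Step 3 — With open output, the series arm Z2 and the output shunt Z3 appear in series to ground: Z2 + Z3 = 1000 + j3.103 Ω.
Step 4 — Parallel with input shunt Z1: Z_in = Z1 || (Z2 + Z3) = 0.07473 + j8.644 Ω = 8.645∠89.5° Ω.
Step 5 — Power factor: PF = cos(φ) = Re(Z)/|Z| = 0.0747285/8.64461 = 0.008645.
Step 6 — Type: Im(Z) = 8.644 ⇒ lagging (phase φ = 89.5°).

PF = 0.008645 (lagging, φ = 89.5°)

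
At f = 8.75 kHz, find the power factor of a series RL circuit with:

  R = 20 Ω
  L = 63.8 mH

Step 1 — Angular frequency: ω = 2π·f = 2π·8750 = 5.498e+04 rad/s.
Step 2 — Component impedances:
  R: Z = R = 20 Ω
  L: Z = jωL = j·5.498e+04·0.0638 = 0 + j3508 Ω
Step 3 — Series combination: Z_total = R + L = 20 + j3508 Ω = 3508∠89.7° Ω.
Step 4 — Power factor: PF = cos(φ) = Re(Z)/|Z| = 20/3507.6 = 0.005702.
Step 5 — Type: Im(Z) = 3508 ⇒ lagging (phase φ = 89.7°).

PF = 0.005702 (lagging, φ = 89.7°)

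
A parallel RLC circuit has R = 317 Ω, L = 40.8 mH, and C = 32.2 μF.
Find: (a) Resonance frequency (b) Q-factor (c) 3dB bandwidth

Step 1 — Resonance: ω₀ = 1/√(LC) = 1/√(0.0408·3.22e-05) = 872.5 rad/s.
Step 2 — f₀ = ω₀/(2π) = 138.9 Hz.
Step 3 — Parallel Q: Q = R/(ω₀L) = 317/(872.5·0.0408) = 8.905.
Step 4 — Bandwidth: Δω = ω₀/Q = 97.97 rad/s; BW = Δω/(2π) = 15.59 Hz.

(a) f₀ = 138.9 Hz  (b) Q = 8.905  (c) BW = 15.59 Hz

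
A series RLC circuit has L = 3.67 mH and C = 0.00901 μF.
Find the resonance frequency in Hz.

Step 1 — Resonance condition Im(Z)=0 gives ω₀ = 1/√(LC).
Step 2 — ω₀ = 1/√(0.00367·9.01e-09) = 1.739e+05 rad/s.
Step 3 — f₀ = ω₀/(2π) = 2.768e+04 Hz.

f₀ = 2.768e+04 Hz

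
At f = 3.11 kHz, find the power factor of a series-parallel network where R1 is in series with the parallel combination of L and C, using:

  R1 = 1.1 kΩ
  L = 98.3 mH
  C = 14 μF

Step 1 — Angular frequency: ω = 2π·f = 2π·3110 = 1.954e+04 rad/s.
Step 2 — Component impedances:
  R1: Z = R = 1100 Ω
  L: Z = jωL = j·1.954e+04·0.0983 = 0 + j1921 Ω
  C: Z = 1/(jωC) = -j/(ω·C) = 0 - j3.655 Ω
Step 3 — Parallel branch: L || C = 1/(1/L + 1/C) = 0 - j3.662 Ω.
Step 4 — Series with R1: Z_total = R1 + (L || C) = 1100 - j3.662 Ω = 1100∠-0.2° Ω.
Step 5 — Power factor: PF = cos(φ) = Re(Z)/|Z| = 1100/1100 = 1.
Step 6 — Type: Im(Z) = -3.662 ⇒ leading (phase φ = -0.2°).

PF = 1 (leading, φ = -0.2°)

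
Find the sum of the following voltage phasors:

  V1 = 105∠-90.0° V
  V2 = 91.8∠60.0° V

Step 1 — Convert each phasor to rectangular form:
  V1 = 105·(cos(-90.0°) + j·sin(-90.0°)) = 0 - j105 V
  V2 = 91.8·(cos(60.0°) + j·sin(60.0°)) = 45.9 + j79.5 V
Step 2 — Sum components: V_total = 45.9 - j25.5 V.
Step 3 — Convert to polar: |V_total| = 52.51 V, ∠V_total = -29.1°.

V_total = 52.51∠-29.1° V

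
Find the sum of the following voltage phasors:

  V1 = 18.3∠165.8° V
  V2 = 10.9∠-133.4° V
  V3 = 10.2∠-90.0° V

Step 1 — Convert each phasor to rectangular form:
  V1 = 18.3·(cos(165.8°) + j·sin(165.8°)) = -17.74 + j4.489 V
  V2 = 10.9·(cos(-133.4°) + j·sin(-133.4°)) = -7.489 - j7.92 V
  V3 = 10.2·(cos(-90.0°) + j·sin(-90.0°)) = 0 - j10.2 V
Step 2 — Sum components: V_total = -25.23 - j13.63 V.
Step 3 — Convert to polar: |V_total| = 28.68 V, ∠V_total = -151.6°.

V_total = 28.68∠-151.6° V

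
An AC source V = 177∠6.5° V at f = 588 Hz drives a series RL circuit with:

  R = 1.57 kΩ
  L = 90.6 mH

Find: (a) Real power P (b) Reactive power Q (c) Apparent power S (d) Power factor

Step 1 — Angular frequency: ω = 2π·f = 2π·588 = 3695 rad/s.
Step 2 — Component impedances:
  R: Z = R = 1570 Ω
  L: Z = jωL = j·3695·0.0906 = 0 + j334.7 Ω
Step 3 — Series combination: Z_total = R + L = 1570 + j334.7 Ω = 1605∠12.0° Ω.
Step 4 — Source phasor: V = 177∠6.5° V = 175.9 + j20.04 V.
Step 5 — Current: I = V / Z = 0.1097 - j0.01064 A = 0.1103∠-5.5° A.
Step 6 — Complex power: S = V·I* = 19.09 + j4.069 VA.
Step 7 — Real power: P = Re(S) = 19.09 W.
Step 8 — Reactive power: Q = Im(S) = 4.069 VAR.
Step 9 — Apparent power: |S| = 19.52 VA.
Step 10 — Power factor: PF = P/|S| = 0.978 (lagging).

(a) P = 19.09 W  (b) Q = 4.069 VAR  (c) S = 19.52 VA  (d) PF = 0.978 (lagging)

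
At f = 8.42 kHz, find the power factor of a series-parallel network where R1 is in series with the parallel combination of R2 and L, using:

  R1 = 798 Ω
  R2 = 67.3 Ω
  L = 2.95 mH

Step 1 — Angular frequency: ω = 2π·f = 2π·8420 = 5.29e+04 rad/s.
Step 2 — Component impedances:
  R1: Z = R = 798 Ω
  R2: Z = R = 67.3 Ω
  L: Z = jωL = j·5.29e+04·0.00295 = 0 + j156.1 Ω
Step 3 — Parallel branch: R2 || L = 1/(1/R2 + 1/L) = 56.75 + j24.47 Ω.
Step 4 — Series with R1: Z_total = R1 + (R2 || L) = 854.7 + j24.47 Ω = 855.1∠1.6° Ω.
Step 5 — Power factor: PF = cos(φ) = Re(Z)/|Z| = 854.75/855.1 = 0.9996.
Step 6 — Type: Im(Z) = 24.47 ⇒ lagging (phase φ = 1.6°).

PF = 0.9996 (lagging, φ = 1.6°)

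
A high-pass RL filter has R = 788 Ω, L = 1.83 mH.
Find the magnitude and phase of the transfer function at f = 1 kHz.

Step 1 — Angular frequency: ω = 2π·1000 = 6283 rad/s.
Step 2 — Transfer function: H(jω) = jωL/(R + jωL).
Step 3 — Numerator jωL = j·11.5; denominator R + jωL = 788 + j11.5.
Step 4 — H = 0.0002129 + j0.01459.
Step 5 — Magnitude: |H| = 0.01459 (-36.7 dB); phase: φ = 89.2°.

|H| = 0.01459 (-36.7 dB), φ = 89.2°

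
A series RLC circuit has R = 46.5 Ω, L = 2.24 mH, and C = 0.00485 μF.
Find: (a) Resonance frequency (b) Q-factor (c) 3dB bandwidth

Step 1 — Resonance: ω₀ = 1/√(LC) = 1/√(0.00224·4.85e-09) = 3.034e+05 rad/s.
Step 2 — f₀ = ω₀/(2π) = 4.829e+04 Hz.
Step 3 — Series Q: Q = ω₀L/R = 3.034e+05·0.00224/46.5 = 14.62.
Step 4 — Bandwidth: Δω = ω₀/Q = 2.076e+04 rad/s; BW = Δω/(2π) = 3304 Hz.

(a) f₀ = 4.829e+04 Hz  (b) Q = 14.62  (c) BW = 3304 Hz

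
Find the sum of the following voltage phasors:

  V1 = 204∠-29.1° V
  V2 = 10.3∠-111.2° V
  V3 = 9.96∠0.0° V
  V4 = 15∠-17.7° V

Step 1 — Convert each phasor to rectangular form:
  V1 = 204·(cos(-29.1°) + j·sin(-29.1°)) = 178.2 - j99.21 V
  V2 = 10.3·(cos(-111.2°) + j·sin(-111.2°)) = -3.725 - j9.603 V
  V3 = 9.96·(cos(0.0°) + j·sin(0.0°)) = 9.96 V
  V4 = 15·(cos(-17.7°) + j·sin(-17.7°)) = 14.29 - j4.56 V
Step 2 — Sum components: V_total = 198.8 - j113.4 V.
Step 3 — Convert to polar: |V_total| = 228.8 V, ∠V_total = -29.7°.

V_total = 228.8∠-29.7° V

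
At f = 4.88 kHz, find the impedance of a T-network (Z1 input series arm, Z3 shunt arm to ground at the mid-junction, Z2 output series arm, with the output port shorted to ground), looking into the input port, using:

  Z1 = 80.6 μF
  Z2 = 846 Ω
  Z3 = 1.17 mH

Step 1 — Angular frequency: ω = 2π·f = 2π·4880 = 3.066e+04 rad/s.
Step 2 — Component impedances:
  Z1: Z = 1/(jωC) = -j/(ω·C) = 0 - j0.4046 Ω
  Z2: Z = R = 846 Ω
  Z3: Z = jωL = j·3.066e+04·0.00117 = 0 + j35.87 Ω
Step 3 — With the output port shorted to ground, the output series arm Z2 runs from the junction to ground; the shunt arm Z3 also runs from the junction to ground. They appear in parallel: Z3 || Z2 = 1.519 + j35.81 Ω.
Step 4 — Series with input arm Z1: Z_in = Z1 + (Z3 || Z2) = 1.519 + j35.41 Ω = 35.44∠87.5° Ω.

Z = 1.519 + j35.41 Ω = 35.44∠87.5° Ω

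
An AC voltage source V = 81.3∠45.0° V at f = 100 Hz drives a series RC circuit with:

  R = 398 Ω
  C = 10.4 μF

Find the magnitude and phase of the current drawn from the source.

Step 1 — Angular frequency: ω = 2π·f = 2π·100 = 628.3 rad/s.
Step 2 — Component impedances:
  R: Z = R = 398 Ω
  C: Z = 1/(jωC) = -j/(ω·C) = 0 - j153 Ω
Step 3 — Series combination: Z_total = R + C = 398 - j153 Ω = 426.4∠-21.0° Ω.
Step 4 — Source phasor: V = 81.3∠45.0° V = 57.49 + j57.49 V.
Step 5 — Ohm's law: I = V / Z_total = (57.49 + j57.49) / (398 - j153) = 0.07745 + j0.1742 A.
Step 6 — Convert to polar: |I| = 0.1907 A, ∠I = 66.0°.

I = 0.1907∠66.0° A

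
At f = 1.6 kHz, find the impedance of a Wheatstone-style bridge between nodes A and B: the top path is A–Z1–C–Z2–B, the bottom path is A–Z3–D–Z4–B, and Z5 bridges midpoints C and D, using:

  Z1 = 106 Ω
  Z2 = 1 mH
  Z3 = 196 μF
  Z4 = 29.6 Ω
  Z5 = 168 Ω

Step 1 — Angular frequency: ω = 2π·f = 2π·1600 = 1.005e+04 rad/s.
Step 2 — Component impedances:
  Z1: Z = R = 106 Ω
  Z2: Z = jωL = j·1.005e+04·0.001 = 0 + j10.05 Ω
  Z3: Z = 1/(jωC) = -j/(ω·C) = 0 - j0.5075 Ω
  Z4: Z = R = 29.6 Ω
  Z5: Z = R = 168 Ω
Step 3 — Bridge requires nodal analysis (the Z5 bridge couples midpoints C and D, so the two paths cannot be reduced to a simple series/parallel combination). Setting node B to ground and injecting 1 A at node A, the 3-node admittance system at A, C, D solves to V_A = Z_AB = 20.46 + j0.6404 Ω = 20.47∠1.8° Ω.

Z = 20.46 + j0.6404 Ω = 20.47∠1.8° Ω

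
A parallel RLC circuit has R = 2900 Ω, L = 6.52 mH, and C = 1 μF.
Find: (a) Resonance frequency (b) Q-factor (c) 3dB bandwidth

Step 1 — Resonance: ω₀ = 1/√(LC) = 1/√(0.00652·1e-06) = 1.238e+04 rad/s.
Step 2 — f₀ = ω₀/(2π) = 1971 Hz.
Step 3 — Parallel Q: Q = R/(ω₀L) = 2900/(1.238e+04·0.00652) = 35.91.
Step 4 — Bandwidth: Δω = ω₀/Q = 344.8 rad/s; BW = Δω/(2π) = 54.88 Hz.

(a) f₀ = 1971 Hz  (b) Q = 35.91  (c) BW = 54.88 Hz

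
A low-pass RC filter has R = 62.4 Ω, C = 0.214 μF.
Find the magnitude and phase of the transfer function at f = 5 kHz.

Step 1 — Angular frequency: ω = 2π·5000 = 3.142e+04 rad/s.
Step 2 — Transfer function: H(jω) = 1/(1 + jωRC).
Step 3 — Denominator: 1 + jωRC = 1 + j·3.142e+04·62.4·2.14e-07 = 1 + j0.4195.
Step 4 — H = 0.8503 - j0.3567.
Step 5 — Magnitude: |H| = 0.9221 (-0.7 dB); phase: φ = -22.8°.

|H| = 0.9221 (-0.7 dB), φ = -22.8°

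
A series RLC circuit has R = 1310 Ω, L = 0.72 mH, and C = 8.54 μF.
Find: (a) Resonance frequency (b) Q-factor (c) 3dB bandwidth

Step 1 — Resonance condition Im(Z)=0 gives ω₀ = 1/√(LC).
Step 2 — ω₀ = 1/√(0.00072·8.54e-06) = 1.275e+04 rad/s.
Step 3 — f₀ = ω₀/(2π) = 2030 Hz.
Step 4 — Series Q: Q = ω₀L/R = 1.275e+04·0.00072/1310 = 0.007009.
Step 5 — 3dB bandwidth: Δω = ω₀/Q = 1.819e+06 rad/s; BW = Δω/(2π) = 2.896e+05 Hz.

(a) f₀ = 2030 Hz  (b) Q = 0.007009  (c) BW = 2.896e+05 Hz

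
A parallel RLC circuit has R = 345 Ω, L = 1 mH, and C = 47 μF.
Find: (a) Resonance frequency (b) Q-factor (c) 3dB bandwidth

Step 1 — Resonance: ω₀ = 1/√(LC) = 1/√(0.001·4.7e-05) = 4613 rad/s.
Step 2 — f₀ = ω₀/(2π) = 734.1 Hz.
Step 3 — Parallel Q: Q = R/(ω₀L) = 345/(4613·0.001) = 74.79.
Step 4 — Bandwidth: Δω = ω₀/Q = 61.67 rad/s; BW = Δω/(2π) = 9.815 Hz.

(a) f₀ = 734.1 Hz  (b) Q = 74.79  (c) BW = 9.815 Hz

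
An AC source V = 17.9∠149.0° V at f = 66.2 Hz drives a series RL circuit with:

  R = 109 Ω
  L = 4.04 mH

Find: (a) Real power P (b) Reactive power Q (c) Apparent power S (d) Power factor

Step 1 — Angular frequency: ω = 2π·f = 2π·66.2 = 415.9 rad/s.
Step 2 — Component impedances:
  R: Z = R = 109 Ω
  L: Z = jωL = j·415.9·0.00404 = 0 + j1.68 Ω
Step 3 — Series combination: Z_total = R + L = 109 + j1.68 Ω = 109∠0.9° Ω.
Step 4 — Source phasor: V = 17.9∠149.0° V = -15.34 + j9.219 V.
Step 5 — Current: I = V / Z = -0.1394 + j0.08673 A = 0.1642∠148.1° A.
Step 6 — Complex power: S = V·I* = 2.939 + j0.04531 VA.
Step 7 — Real power: P = Re(S) = 2.939 W.
Step 8 — Reactive power: Q = Im(S) = 0.04531 VAR.
Step 9 — Apparent power: |S| = 2.939 VA.
Step 10 — Power factor: PF = P/|S| = 0.9999 (lagging).

(a) P = 2.939 W  (b) Q = 0.04531 VAR  (c) S = 2.939 VA  (d) PF = 0.9999 (lagging)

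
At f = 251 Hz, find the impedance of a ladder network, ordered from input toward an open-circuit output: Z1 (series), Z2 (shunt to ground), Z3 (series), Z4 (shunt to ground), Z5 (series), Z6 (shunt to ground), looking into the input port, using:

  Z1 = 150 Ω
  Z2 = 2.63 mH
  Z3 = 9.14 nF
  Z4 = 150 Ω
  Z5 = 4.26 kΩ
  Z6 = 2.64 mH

Step 1 — Angular frequency: ω = 2π·f = 2π·251 = 1577 rad/s.
Step 2 — Component impedances:
  Z1: Z = R = 150 Ω
  Z2: Z = jωL = j·1577·0.00263 = 0 + j4.148 Ω
  Z3: Z = 1/(jωC) = -j/(ω·C) = 0 - j6.937e+04 Ω
  Z4: Z = R = 150 Ω
  Z5: Z = R = 4260 Ω
  Z6: Z = jωL = j·1577·0.00264 = 0 + j4.163 Ω
Step 3 — Ladder network (open output): work backward from the far end, alternating series and parallel combinations. Z_in = 150 + j4.148 Ω = 150.1∠1.6° Ω.

Z = 150 + j4.148 Ω = 150.1∠1.6° Ω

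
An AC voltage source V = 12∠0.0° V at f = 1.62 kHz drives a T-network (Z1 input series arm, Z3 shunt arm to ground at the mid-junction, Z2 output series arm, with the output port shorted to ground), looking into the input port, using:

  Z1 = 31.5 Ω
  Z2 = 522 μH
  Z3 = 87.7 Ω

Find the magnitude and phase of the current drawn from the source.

Step 1 — Angular frequency: ω = 2π·f = 2π·1620 = 1.018e+04 rad/s.
Step 2 — Component impedances:
  Z1: Z = R = 31.5 Ω
  Z2: Z = jωL = j·1.018e+04·0.000522 = 0 + j5.313 Ω
  Z3: Z = R = 87.7 Ω
Step 3 — With the output port shorted to ground, the output series arm Z2 runs from the junction to ground; the shunt arm Z3 also runs from the junction to ground. They appear in parallel: Z3 || Z2 = 0.3207 + j5.294 Ω.
Step 4 — Series with input arm Z1: Z_in = Z1 + (Z3 || Z2) = 31.82 + j5.294 Ω = 32.26∠9.4° Ω.
Step 5 — Source phasor: V = 12∠0.0° V = 12 V.
Step 6 — Ohm's law: I = V / Z_total = (12) / (31.82 + j5.294) = 0.367 - j0.06105 A.
Step 7 — Convert to polar: |I| = 0.372 A, ∠I = -9.4°.

I = 0.372∠-9.4° A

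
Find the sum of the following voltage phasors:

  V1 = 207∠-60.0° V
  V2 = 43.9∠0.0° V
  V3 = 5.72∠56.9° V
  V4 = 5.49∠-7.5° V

Step 1 — Convert each phasor to rectangular form:
  V1 = 207·(cos(-60.0°) + j·sin(-60.0°)) = 103.5 - j179.3 V
  V2 = 43.9·(cos(0.0°) + j·sin(0.0°)) = 43.9 V
  V3 = 5.72·(cos(56.9°) + j·sin(56.9°)) = 3.124 + j4.792 V
  V4 = 5.49·(cos(-7.5°) + j·sin(-7.5°)) = 5.443 - j0.7166 V
Step 2 — Sum components: V_total = 156 - j175.2 V.
Step 3 — Convert to polar: |V_total| = 234.6 V, ∠V_total = -48.3°.

V_total = 234.6∠-48.3° V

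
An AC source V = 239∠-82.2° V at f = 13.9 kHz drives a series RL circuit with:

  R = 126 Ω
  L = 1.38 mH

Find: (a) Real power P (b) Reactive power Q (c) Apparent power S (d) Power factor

Step 1 — Angular frequency: ω = 2π·f = 2π·1.39e+04 = 8.734e+04 rad/s.
Step 2 — Component impedances:
  R: Z = R = 126 Ω
  L: Z = jωL = j·8.734e+04·0.00138 = 0 + j120.5 Ω
Step 3 — Series combination: Z_total = R + L = 126 + j120.5 Ω = 174.4∠43.7° Ω.
Step 4 — Source phasor: V = 239∠-82.2° V = 32.44 - j236.8 V.
Step 5 — Current: I = V / Z = -0.8043 - j1.11 A = 1.371∠-125.9° A.
Step 6 — Complex power: S = V·I* = 236.7 + j226.4 VA.
Step 7 — Real power: P = Re(S) = 236.7 W.
Step 8 — Reactive power: Q = Im(S) = 226.4 VAR.
Step 9 — Apparent power: |S| = 327.6 VA.
Step 10 — Power factor: PF = P/|S| = 0.7226 (lagging).

(a) P = 236.7 W  (b) Q = 226.4 VAR  (c) S = 327.6 VA  (d) PF = 0.7226 (lagging)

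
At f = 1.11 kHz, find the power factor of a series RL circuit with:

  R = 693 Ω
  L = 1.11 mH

Step 1 — Angular frequency: ω = 2π·f = 2π·1110 = 6974 rad/s.
Step 2 — Component impedances:
  R: Z = R = 693 Ω
  L: Z = jωL = j·6974·0.00111 = 0 + j7.742 Ω
Step 3 — Series combination: Z_total = R + L = 693 + j7.742 Ω = 693∠0.6° Ω.
Step 4 — Power factor: PF = cos(φ) = Re(Z)/|Z| = 693/693.04 = 0.9999.
Step 5 — Type: Im(Z) = 7.742 ⇒ lagging (phase φ = 0.6°).

PF = 0.9999 (lagging, φ = 0.6°)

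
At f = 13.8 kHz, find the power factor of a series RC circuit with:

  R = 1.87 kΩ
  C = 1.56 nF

Step 1 — Angular frequency: ω = 2π·f = 2π·1.38e+04 = 8.671e+04 rad/s.
Step 2 — Component impedances:
  R: Z = R = 1870 Ω
  C: Z = 1/(jωC) = -j/(ω·C) = 0 - j7393 Ω
Step 3 — Series combination: Z_total = R + C = 1870 - j7393 Ω = 7626∠-75.8° Ω.
Step 4 — Power factor: PF = cos(φ) = Re(Z)/|Z| = 1870/7626 = 0.2452.
Step 5 — Type: Im(Z) = -7393 ⇒ leading (phase φ = -75.8°).

PF = 0.2452 (leading, φ = -75.8°)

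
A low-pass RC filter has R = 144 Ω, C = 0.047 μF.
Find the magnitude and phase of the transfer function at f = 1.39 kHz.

Step 1 — Angular frequency: ω = 2π·1390 = 8734 rad/s.
Step 2 — Transfer function: H(jω) = 1/(1 + jωRC).
Step 3 — Denominator: 1 + jωRC = 1 + j·8734·144·4.7e-08 = 1 + j0.05911.
Step 4 — H = 0.9965 - j0.0589.
Step 5 — Magnitude: |H| = 0.9983 (-0.0 dB); phase: φ = -3.4°.

|H| = 0.9983 (-0.0 dB), φ = -3.4°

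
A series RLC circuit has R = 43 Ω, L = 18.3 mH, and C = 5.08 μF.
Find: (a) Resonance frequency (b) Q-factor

Step 1 — Resonance condition Im(Z)=0 gives ω₀ = 1/√(LC).
Step 2 — ω₀ = 1/√(0.0183·5.08e-06) = 3280 rad/s.
Step 3 — f₀ = ω₀/(2π) = 522 Hz.
Step 4 — Series Q: Q = ω₀L/R = 3280·0.0183/43 = 1.396.

(a) f₀ = 522 Hz  (b) Q = 1.396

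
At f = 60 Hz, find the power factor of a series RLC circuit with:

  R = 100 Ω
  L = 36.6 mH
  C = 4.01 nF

Step 1 — Angular frequency: ω = 2π·f = 2π·60 = 377 rad/s.
Step 2 — Component impedances:
  R: Z = R = 100 Ω
  L: Z = jωL = j·377·0.0366 = 0 + j13.8 Ω
  C: Z = 1/(jωC) = -j/(ω·C) = 0 - j6.615e+05 Ω
Step 3 — Series combination: Z_total = R + L + C = 100 - j6.615e+05 Ω = 6.615e+05∠-90.0° Ω.
Step 4 — Power factor: PF = cos(φ) = Re(Z)/|Z| = 100/6.615e+05 = 0.0001512.
Step 5 — Type: Im(Z) = -6.615e+05 ⇒ leading (phase φ = -90.0°).

PF = 0.0001512 (leading, φ = -90.0°)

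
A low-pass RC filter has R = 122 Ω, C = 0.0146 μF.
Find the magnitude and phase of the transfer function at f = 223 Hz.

Step 1 — Angular frequency: ω = 2π·223 = 1401 rad/s.
Step 2 — Transfer function: H(jω) = 1/(1 + jωRC).
Step 3 — Denominator: 1 + jωRC = 1 + j·1401·122·1.46e-08 = 1 + j0.002496.
Step 4 — H = 1 - j0.002496.
Step 5 — Magnitude: |H| = 1 (-0.0 dB); phase: φ = -0.1°.

|H| = 1 (-0.0 dB), φ = -0.1°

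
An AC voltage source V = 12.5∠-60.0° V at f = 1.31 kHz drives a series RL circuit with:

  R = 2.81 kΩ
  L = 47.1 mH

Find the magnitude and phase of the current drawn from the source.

Step 1 — Angular frequency: ω = 2π·f = 2π·1310 = 8231 rad/s.
Step 2 — Component impedances:
  R: Z = R = 2810 Ω
  L: Z = jωL = j·8231·0.0471 = 0 + j387.7 Ω
Step 3 — Series combination: Z_total = R + L = 2810 + j387.7 Ω = 2837∠7.9° Ω.
Step 4 — Source phasor: V = 12.5∠-60.0° V = 6.25 - j10.83 V.
Step 5 — Ohm's law: I = V / Z_total = (6.25 - j10.83) / (2810 + j387.7) = 0.001661 - j0.004082 A.
Step 6 — Convert to polar: |I| = 0.004407 A, ∠I = -67.9°.

I = 0.004407∠-67.9° A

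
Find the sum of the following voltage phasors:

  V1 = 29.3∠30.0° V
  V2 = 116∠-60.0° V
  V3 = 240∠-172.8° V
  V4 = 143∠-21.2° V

Step 1 — Convert each phasor to rectangular form:
  V1 = 29.3·(cos(30.0°) + j·sin(30.0°)) = 25.37 + j14.65 V
  V2 = 116·(cos(-60.0°) + j·sin(-60.0°)) = 58 - j100.5 V
  V3 = 240·(cos(-172.8°) + j·sin(-172.8°)) = -238.1 - j30.08 V
  V4 = 143·(cos(-21.2°) + j·sin(-21.2°)) = 133.3 - j51.71 V
Step 2 — Sum components: V_total = -21.41 - j167.6 V.
Step 3 — Convert to polar: |V_total| = 169 V, ∠V_total = -97.3°.

V_total = 169∠-97.3° V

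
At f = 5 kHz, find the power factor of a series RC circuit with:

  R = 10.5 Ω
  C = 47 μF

Step 1 — Angular frequency: ω = 2π·f = 2π·5000 = 3.142e+04 rad/s.
Step 2 — Component impedances:
  R: Z = R = 10.5 Ω
  C: Z = 1/(jωC) = -j/(ω·C) = 0 - j0.6773 Ω
Step 3 — Series combination: Z_total = R + C = 10.5 - j0.6773 Ω = 10.52∠-3.7° Ω.
Step 4 — Power factor: PF = cos(φ) = Re(Z)/|Z| = 10.5/10.522 = 0.9979.
Step 5 — Type: Im(Z) = -0.6773 ⇒ leading (phase φ = -3.7°).

PF = 0.9979 (leading, φ = -3.7°)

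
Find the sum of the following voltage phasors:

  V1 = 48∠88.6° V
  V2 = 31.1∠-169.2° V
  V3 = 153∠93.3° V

Step 1 — Convert each phasor to rectangular form:
  V1 = 48·(cos(88.6°) + j·sin(88.6°)) = 1.173 + j47.99 V
  V2 = 31.1·(cos(-169.2°) + j·sin(-169.2°)) = -30.55 - j5.828 V
  V3 = 153·(cos(93.3°) + j·sin(93.3°)) = -8.807 + j152.7 V
Step 2 — Sum components: V_total = -38.18 + j194.9 V.
Step 3 — Convert to polar: |V_total| = 198.6 V, ∠V_total = 101.1°.

V_total = 198.6∠101.1° V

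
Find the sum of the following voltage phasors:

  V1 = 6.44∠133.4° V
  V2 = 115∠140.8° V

Step 1 — Convert each phasor to rectangular form:
  V1 = 6.44·(cos(133.4°) + j·sin(133.4°)) = -4.425 + j4.679 V
  V2 = 115·(cos(140.8°) + j·sin(140.8°)) = -89.12 + j72.68 V
Step 2 — Sum components: V_total = -93.54 + j77.36 V.
Step 3 — Convert to polar: |V_total| = 121.4 V, ∠V_total = 140.4°.

V_total = 121.4∠140.4° V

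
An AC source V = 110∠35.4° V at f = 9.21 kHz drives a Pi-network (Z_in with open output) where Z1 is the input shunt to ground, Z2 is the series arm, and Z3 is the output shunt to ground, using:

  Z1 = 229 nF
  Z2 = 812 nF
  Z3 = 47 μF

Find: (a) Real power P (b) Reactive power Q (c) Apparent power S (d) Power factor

Step 1 — Angular frequency: ω = 2π·f = 2π·9210 = 5.787e+04 rad/s.
Step 2 — Component impedances:
  Z1: Z = 1/(jωC) = -j/(ω·C) = 0 - j75.46 Ω
  Z2: Z = 1/(jωC) = -j/(ω·C) = 0 - j21.28 Ω
  Z3: Z = 1/(jωC) = -j/(ω·C) = 0 - j0.3677 Ω
Step 3 — With open output, the series arm Z2 and the output shunt Z3 appear in series to ground: Z2 + Z3 = 0 - j21.65 Ω.
Step 4 — Parallel with input shunt Z1: Z_in = Z1 || (Z2 + Z3) = 0 - j16.82 Ω = 16.82∠-90.0° Ω.
Step 5 — Source phasor: V = 110∠35.4° V = 89.66 + j63.72 V.
Step 6 — Current: I = V / Z = -3.788 + j5.33 A = 6.539∠125.4° A.
Step 7 — Complex power: S = V·I* = 0 - j719.3 VA.
Step 8 — Real power: P = Re(S) = 0 W.
Step 9 — Reactive power: Q = Im(S) = -719.3 VAR.
Step 10 — Apparent power: |S| = 719.3 VA.
Step 11 — Power factor: PF = P/|S| = 0 (leading).

(a) P = 0 W  (b) Q = -719.3 VAR  (c) S = 719.3 VA  (d) PF = 0 (leading)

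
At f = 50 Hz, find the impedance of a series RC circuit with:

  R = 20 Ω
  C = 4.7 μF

Step 1 — Angular frequency: ω = 2π·f = 2π·50 = 314.2 rad/s.
Step 2 — Component impedances:
  R: Z = R = 20 Ω
  C: Z = 1/(jωC) = -j/(ω·C) = 0 - j677.3 Ω
Step 3 — Series combination: Z_total = R + C = 20 - j677.3 Ω = 677.6∠-88.3° Ω.

Z = 20 - j677.3 Ω = 677.6∠-88.3° Ω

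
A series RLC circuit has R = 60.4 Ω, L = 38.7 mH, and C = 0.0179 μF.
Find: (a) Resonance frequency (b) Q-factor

Step 1 — Resonance condition Im(Z)=0 gives ω₀ = 1/√(LC).
Step 2 — ω₀ = 1/√(0.0387·1.79e-08) = 3.799e+04 rad/s.
Step 3 — f₀ = ω₀/(2π) = 6047 Hz.
Step 4 — Series Q: Q = ω₀L/R = 3.799e+04·0.0387/60.4 = 24.34.

(a) f₀ = 6047 Hz  (b) Q = 24.34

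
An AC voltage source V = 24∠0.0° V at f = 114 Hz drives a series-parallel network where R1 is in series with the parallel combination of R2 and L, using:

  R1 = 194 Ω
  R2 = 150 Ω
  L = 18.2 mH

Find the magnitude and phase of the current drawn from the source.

Step 1 — Angular frequency: ω = 2π·f = 2π·114 = 716.3 rad/s.
Step 2 — Component impedances:
  R1: Z = R = 194 Ω
  R2: Z = R = 150 Ω
  L: Z = jωL = j·716.3·0.0182 = 0 + j13.04 Ω
Step 3 — Parallel branch: R2 || L = 1/(1/R2 + 1/L) = 1.124 + j12.94 Ω.
Step 4 — Series with R1: Z_total = R1 + (R2 || L) = 195.1 + j12.94 Ω = 195.6∠3.8° Ω.
Step 5 — Source phasor: V = 24∠0.0° V = 24 V.
Step 6 — Ohm's law: I = V / Z_total = (24) / (195.1 + j12.94) = 0.1225 - j0.00812 A.
Step 7 — Convert to polar: |I| = 0.1227 A, ∠I = -3.8°.

I = 0.1227∠-3.8° A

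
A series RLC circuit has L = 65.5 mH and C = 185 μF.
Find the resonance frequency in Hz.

Step 1 — Resonance condition Im(Z)=0 gives ω₀ = 1/√(LC).
Step 2 — ω₀ = 1/√(0.0655·0.000185) = 287.3 rad/s.
Step 3 — f₀ = ω₀/(2π) = 45.72 Hz.

f₀ = 45.72 Hz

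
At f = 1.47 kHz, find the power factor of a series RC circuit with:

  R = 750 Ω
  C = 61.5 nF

Step 1 — Angular frequency: ω = 2π·f = 2π·1470 = 9236 rad/s.
Step 2 — Component impedances:
  R: Z = R = 750 Ω
  C: Z = 1/(jωC) = -j/(ω·C) = 0 - j1760 Ω
Step 3 — Series combination: Z_total = R + C = 750 - j1760 Ω = 1914∠-66.9° Ω.
Step 4 — Power factor: PF = cos(φ) = Re(Z)/|Z| = 750/1913.6 = 0.3919.
Step 5 — Type: Im(Z) = -1760 ⇒ leading (phase φ = -66.9°).

PF = 0.3919 (leading, φ = -66.9°)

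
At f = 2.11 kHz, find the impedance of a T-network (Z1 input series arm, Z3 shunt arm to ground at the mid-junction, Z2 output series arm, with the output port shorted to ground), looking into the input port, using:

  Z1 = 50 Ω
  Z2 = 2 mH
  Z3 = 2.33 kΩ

Step 1 — Angular frequency: ω = 2π·f = 2π·2110 = 1.326e+04 rad/s.
Step 2 — Component impedances:
  Z1: Z = R = 50 Ω
  Z2: Z = jωL = j·1.326e+04·0.002 = 0 + j26.52 Ω
  Z3: Z = R = 2330 Ω
Step 3 — With the output port shorted to ground, the output series arm Z2 runs from the junction to ground; the shunt arm Z3 also runs from the junction to ground. They appear in parallel: Z3 || Z2 = 0.3017 + j26.51 Ω.
Step 4 — Series with input arm Z1: Z_in = Z1 + (Z3 || Z2) = 50.3 + j26.51 Ω = 56.86∠27.8° Ω.

Z = 50.3 + j26.51 Ω = 56.86∠27.8° Ω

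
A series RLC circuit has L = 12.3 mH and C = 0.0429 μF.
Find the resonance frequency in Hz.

Step 1 — Resonance condition Im(Z)=0 gives ω₀ = 1/√(LC).
Step 2 — ω₀ = 1/√(0.0123·4.29e-08) = 4.353e+04 rad/s.
Step 3 — f₀ = ω₀/(2π) = 6928 Hz.

f₀ = 6928 Hz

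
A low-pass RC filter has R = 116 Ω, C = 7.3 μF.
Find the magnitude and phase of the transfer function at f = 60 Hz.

Step 1 — Angular frequency: ω = 2π·60 = 377 rad/s.
Step 2 — Transfer function: H(jω) = 1/(1 + jωRC).
Step 3 — Denominator: 1 + jωRC = 1 + j·377·116·7.3e-06 = 1 + j0.3192.
Step 4 — H = 0.9075 - j0.2897.
Step 5 — Magnitude: |H| = 0.9526 (-0.4 dB); phase: φ = -17.7°.

|H| = 0.9526 (-0.4 dB), φ = -17.7°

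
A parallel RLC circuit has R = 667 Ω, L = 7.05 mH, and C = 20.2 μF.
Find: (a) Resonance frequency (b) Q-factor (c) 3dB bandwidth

Step 1 — Resonance: ω₀ = 1/√(LC) = 1/√(0.00705·2.02e-05) = 2650 rad/s.
Step 2 — f₀ = ω₀/(2π) = 421.7 Hz.
Step 3 — Parallel Q: Q = R/(ω₀L) = 667/(2650·0.00705) = 35.7.
Step 4 — Bandwidth: Δω = ω₀/Q = 74.22 rad/s; BW = Δω/(2π) = 11.81 Hz.

(a) f₀ = 421.7 Hz  (b) Q = 35.7  (c) BW = 11.81 Hz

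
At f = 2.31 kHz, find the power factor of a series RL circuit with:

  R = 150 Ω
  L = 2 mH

Step 1 — Angular frequency: ω = 2π·f = 2π·2310 = 1.451e+04 rad/s.
Step 2 — Component impedances:
  R: Z = R = 150 Ω
  L: Z = jωL = j·1.451e+04·0.002 = 0 + j29.03 Ω
Step 3 — Series combination: Z_total = R + L = 150 + j29.03 Ω = 152.8∠11.0° Ω.
Step 4 — Power factor: PF = cos(φ) = Re(Z)/|Z| = 150/152.78 = 0.9818.
Step 5 — Type: Im(Z) = 29.03 ⇒ lagging (phase φ = 11.0°).

PF = 0.9818 (lagging, φ = 11.0°)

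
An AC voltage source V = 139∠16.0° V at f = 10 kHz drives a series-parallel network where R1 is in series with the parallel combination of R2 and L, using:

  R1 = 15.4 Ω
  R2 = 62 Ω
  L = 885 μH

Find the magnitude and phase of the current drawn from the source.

Step 1 — Angular frequency: ω = 2π·f = 2π·1e+04 = 6.283e+04 rad/s.
Step 2 — Component impedances:
  R1: Z = R = 15.4 Ω
  R2: Z = R = 62 Ω
  L: Z = jωL = j·6.283e+04·0.000885 = 0 + j55.61 Ω
Step 3 — Parallel branch: R2 || L = 1/(1/R2 + 1/L) = 27.64 + j30.82 Ω.
Step 4 — Series with R1: Z_total = R1 + (R2 || L) = 43.04 + j30.82 Ω = 52.93∠35.6° Ω.
Step 5 — Source phasor: V = 139∠16.0° V = 133.6 + j38.31 V.
Step 6 — Ohm's law: I = V / Z_total = (133.6 + j38.31) / (43.04 + j30.82) = 2.474 - j0.881 A.
Step 7 — Convert to polar: |I| = 2.626 A, ∠I = -19.6°.

I = 2.626∠-19.6° A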